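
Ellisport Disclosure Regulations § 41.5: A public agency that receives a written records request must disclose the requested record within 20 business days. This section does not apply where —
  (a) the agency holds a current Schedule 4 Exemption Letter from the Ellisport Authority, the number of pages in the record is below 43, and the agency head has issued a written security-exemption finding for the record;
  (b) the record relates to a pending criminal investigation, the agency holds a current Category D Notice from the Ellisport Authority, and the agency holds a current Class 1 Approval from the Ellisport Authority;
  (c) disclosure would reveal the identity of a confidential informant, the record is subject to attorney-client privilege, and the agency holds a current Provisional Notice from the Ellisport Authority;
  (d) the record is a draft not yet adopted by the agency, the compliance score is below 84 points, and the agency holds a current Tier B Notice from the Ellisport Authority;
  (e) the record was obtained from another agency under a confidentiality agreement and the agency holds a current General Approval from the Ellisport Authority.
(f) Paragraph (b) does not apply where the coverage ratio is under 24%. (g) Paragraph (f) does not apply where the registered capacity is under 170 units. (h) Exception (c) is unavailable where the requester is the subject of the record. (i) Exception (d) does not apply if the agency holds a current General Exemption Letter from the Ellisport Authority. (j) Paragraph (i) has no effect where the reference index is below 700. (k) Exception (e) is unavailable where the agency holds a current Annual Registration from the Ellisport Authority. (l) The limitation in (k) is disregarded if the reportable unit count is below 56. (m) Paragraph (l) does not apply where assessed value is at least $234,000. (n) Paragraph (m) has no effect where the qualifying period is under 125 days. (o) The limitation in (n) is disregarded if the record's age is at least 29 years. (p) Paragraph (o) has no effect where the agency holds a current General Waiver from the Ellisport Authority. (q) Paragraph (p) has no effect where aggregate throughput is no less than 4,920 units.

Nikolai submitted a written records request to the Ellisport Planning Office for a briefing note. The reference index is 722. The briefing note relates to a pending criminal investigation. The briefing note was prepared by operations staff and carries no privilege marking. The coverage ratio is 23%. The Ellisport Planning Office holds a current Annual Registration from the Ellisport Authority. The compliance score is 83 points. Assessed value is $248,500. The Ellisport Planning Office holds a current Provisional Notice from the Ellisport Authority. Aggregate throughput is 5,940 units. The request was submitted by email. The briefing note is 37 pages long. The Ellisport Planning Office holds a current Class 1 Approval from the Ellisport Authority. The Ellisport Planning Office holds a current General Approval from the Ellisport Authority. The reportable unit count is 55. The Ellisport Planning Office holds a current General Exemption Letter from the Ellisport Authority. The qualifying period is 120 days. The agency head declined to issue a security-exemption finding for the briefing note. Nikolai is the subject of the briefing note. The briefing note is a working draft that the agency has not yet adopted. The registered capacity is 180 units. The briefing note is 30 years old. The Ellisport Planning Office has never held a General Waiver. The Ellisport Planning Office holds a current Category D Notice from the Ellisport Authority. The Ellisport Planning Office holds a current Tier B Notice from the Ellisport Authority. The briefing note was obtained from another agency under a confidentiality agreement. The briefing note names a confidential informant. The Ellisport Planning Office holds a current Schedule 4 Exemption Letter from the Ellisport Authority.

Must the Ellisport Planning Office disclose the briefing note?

Exception (a) requires that the agency head has issued a written security-exemption finding for the record; but the agency head declined to issue a security-exemption finding, so (a) is unavailable.
Exception (b)'s conditions are all satisfied: the briefing note relates to a pending investigation; a current Category D Notice is held; a current Class 1 Approval is held. However, paragraphs (f)–(g) must be considered: (f) operates against (b): the coverage ratio is 23%, under the 24% limit. (g) is inapplicable (the registered capacity is 180 units, not under 170 units), so (f) stands. So (b) is unavailable.
Exception (c) does not apply: the briefing note carries no privilege marking.
Exception (d): the briefing note is an unadopted draft; the compliance score is 83 points, below the 84 points limit; a current Tier B Notice is held — every condition holds. However, paragraphs (i)–(j) must be considered: (i) operates — a current General Exemption Letter is held. (j) is not triggered (the reference index is 722, not below 700), so (i) stands. (d) is therefore removed.
Exception (e): the briefing note was obtained under a confidentiality agreement; a current General Approval is held — every condition holds. But applying paragraphs (k)–(q): (k) operates — a current Annual Registration is held. (l) is engaged (the reportable unit count is 55, below the 56 limit), but is itself disapplied by (m): (m) is triggered — assessed value is $248,500, meeting the $234,000 threshold. (n) applies (the qualifying period is 120 days, under the 125 days limit), but is itself disapplied by (o): (o) operates against (n): the record's age is 30 years, meeting the 29 years threshold. (p), which would lift (o), is not triggered — no current General Waiver is held. So (e) is unavailable.
No exception applies. The general rule governs.

Yes — the Ellisport Planning Office must disclose the briefing note.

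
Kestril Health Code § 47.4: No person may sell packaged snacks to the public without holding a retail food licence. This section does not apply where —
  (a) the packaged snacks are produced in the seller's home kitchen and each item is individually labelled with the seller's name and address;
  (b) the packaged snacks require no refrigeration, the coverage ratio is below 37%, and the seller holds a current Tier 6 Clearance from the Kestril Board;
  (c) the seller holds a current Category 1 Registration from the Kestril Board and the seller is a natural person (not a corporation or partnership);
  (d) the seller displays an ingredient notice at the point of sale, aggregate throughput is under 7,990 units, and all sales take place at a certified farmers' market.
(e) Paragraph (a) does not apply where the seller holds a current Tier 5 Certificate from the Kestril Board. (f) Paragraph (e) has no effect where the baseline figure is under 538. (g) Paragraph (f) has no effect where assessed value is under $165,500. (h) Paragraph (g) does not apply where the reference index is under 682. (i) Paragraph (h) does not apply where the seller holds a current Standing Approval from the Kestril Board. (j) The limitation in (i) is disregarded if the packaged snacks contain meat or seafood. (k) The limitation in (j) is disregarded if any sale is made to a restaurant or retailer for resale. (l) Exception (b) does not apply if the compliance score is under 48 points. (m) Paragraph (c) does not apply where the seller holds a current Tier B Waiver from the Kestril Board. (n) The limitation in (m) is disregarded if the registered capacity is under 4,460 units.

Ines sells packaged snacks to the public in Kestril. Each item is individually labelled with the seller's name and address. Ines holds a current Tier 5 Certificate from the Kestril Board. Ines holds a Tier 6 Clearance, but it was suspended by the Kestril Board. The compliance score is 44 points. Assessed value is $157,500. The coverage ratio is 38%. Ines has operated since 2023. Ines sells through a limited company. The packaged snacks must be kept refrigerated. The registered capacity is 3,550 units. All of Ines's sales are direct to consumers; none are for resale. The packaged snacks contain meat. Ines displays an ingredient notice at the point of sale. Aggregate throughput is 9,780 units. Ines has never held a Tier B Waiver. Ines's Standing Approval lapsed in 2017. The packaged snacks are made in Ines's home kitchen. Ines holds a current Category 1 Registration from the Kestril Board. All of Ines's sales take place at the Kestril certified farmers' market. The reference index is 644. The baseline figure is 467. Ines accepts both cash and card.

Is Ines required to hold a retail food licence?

No — exception (a) applies; Ines is not required to hold a retail food licence.

Exception (a): the packaged snacks are home-kitchen produced; items are individually labelled — every condition holds. As to paragraphs (e)–(k): (e) would limit (a) — a current Tier 5 Certificate is held — but (f) sets (e) aside: (f) operates — the baseline figure is 467, under the 538 limit. (g) operates (assessed value is $157,500, under the $165,500 limit), but is displaced by (h): (h) operates — the reference index is 644, under the 682 limit. (i) is not engaged (no current Standing Approval is held), so (h) stands. So (a) applies.
Exception (b) requires that the packaged snacks require no refrigeration; but the packaged snacks require refrigeration, so (b) is unavailable.
Exception (c) does not apply: the seller operates through a limited company.
Exception (d) does not apply: aggregate throughput is 9,780 units, not under 7,990 units.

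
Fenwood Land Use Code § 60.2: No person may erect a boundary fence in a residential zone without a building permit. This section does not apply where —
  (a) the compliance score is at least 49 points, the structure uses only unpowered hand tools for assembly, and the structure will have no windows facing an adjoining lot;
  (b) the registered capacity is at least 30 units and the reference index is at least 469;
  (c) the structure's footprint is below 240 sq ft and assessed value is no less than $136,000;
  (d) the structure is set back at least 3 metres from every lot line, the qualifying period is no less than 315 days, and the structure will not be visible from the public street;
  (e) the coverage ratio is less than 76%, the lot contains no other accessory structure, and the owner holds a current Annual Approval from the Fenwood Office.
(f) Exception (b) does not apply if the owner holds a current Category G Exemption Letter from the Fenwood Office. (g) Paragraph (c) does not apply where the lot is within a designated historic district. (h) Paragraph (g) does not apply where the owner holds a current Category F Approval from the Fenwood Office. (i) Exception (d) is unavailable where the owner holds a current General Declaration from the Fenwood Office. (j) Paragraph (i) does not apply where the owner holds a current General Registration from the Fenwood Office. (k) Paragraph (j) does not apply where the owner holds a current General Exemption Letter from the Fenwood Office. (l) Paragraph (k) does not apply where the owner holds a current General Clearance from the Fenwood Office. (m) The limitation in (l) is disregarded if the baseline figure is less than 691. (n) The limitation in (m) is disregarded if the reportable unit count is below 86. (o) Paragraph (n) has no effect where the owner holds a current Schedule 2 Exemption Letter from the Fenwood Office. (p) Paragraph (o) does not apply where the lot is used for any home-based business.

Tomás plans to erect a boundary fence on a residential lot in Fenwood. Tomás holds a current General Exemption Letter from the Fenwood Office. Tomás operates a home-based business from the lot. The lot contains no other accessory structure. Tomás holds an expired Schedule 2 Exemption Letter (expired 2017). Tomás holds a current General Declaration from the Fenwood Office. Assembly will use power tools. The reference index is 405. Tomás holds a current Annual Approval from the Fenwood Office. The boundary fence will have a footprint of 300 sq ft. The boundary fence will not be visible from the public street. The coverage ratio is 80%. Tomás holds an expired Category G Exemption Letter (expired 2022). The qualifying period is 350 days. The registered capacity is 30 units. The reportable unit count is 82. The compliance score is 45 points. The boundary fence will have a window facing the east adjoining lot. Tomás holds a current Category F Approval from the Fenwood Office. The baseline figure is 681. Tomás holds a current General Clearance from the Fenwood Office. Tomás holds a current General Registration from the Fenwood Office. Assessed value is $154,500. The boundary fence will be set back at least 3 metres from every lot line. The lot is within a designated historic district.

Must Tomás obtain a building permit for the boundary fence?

No — exception (d) applies; Tomás does not need a building permit.

Exception (a) does not apply: the compliance score is 45 points, short of 49 points.
Exception (b) does not apply: the reference index is 405, short of 469.
Exception (c) requires that the structure's footprint is below 240 sq ft; but the structure's footprint is 300 sq ft, not below 240 sq ft, so (c) is unavailable.
Exception (d)'s conditions are all satisfied: the setback is at least 3 m on every side; the qualifying period is 350 days, meeting the 315 days threshold; the structure will not be visible from the street. As to paragraphs (i)–(p): (i) would limit (d) — a current General Declaration is held — but (j) sets (i) aside: (j) is engaged — a current General Registration is held. (k) would limit (j) — a current General Exemption Letter is held — but (l) sets (k) aside: (l) operates — a current General Clearance is held. (m) would limit (l) — the baseline figure is 681, less than the 691 limit — but (n) sets (m) aside: (n) operates — the reportable unit count is 82, below the 86 limit. (o), which would lift (n), is inapplicable — the Schedule 2 Exemption Letter is not current. (d) remains available.
Exception (e) does not apply: the coverage ratio is 80%, not less than 76%.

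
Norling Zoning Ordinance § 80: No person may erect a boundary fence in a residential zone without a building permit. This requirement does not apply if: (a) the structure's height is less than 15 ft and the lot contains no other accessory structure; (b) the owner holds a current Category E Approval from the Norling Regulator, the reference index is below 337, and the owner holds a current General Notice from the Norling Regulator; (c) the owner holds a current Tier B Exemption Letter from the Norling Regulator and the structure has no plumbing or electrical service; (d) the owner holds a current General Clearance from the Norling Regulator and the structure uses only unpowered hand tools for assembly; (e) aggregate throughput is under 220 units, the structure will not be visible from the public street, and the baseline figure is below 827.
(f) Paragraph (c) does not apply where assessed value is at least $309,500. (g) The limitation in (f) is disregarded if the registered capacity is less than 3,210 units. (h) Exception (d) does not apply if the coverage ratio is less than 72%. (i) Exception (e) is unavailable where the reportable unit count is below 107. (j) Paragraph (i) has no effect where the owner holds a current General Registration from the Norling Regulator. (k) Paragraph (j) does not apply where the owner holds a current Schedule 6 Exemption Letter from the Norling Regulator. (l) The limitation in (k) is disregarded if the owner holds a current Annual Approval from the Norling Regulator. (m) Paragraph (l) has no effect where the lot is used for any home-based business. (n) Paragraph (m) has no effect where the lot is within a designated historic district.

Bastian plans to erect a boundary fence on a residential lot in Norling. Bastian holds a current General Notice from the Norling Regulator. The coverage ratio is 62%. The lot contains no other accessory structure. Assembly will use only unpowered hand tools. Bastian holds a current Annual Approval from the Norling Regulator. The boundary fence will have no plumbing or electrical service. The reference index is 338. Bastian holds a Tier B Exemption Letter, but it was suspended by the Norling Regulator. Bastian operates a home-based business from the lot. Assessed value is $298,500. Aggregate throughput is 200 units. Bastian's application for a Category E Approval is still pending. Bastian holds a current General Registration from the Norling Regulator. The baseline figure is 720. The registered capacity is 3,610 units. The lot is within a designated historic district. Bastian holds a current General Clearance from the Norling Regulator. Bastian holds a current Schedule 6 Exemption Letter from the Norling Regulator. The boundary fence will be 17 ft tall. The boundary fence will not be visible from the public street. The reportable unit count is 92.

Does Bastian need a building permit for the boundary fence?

No — exception (e) applies; Bastian does not need a building permit.

Exception (a) does not apply: the structure's height is 17 ft, not less than 15 ft.
Exception (b) requires that the owner holds a current Category E Approval from the Norling Regulator; but the Category E Approval is not current, so (b) is unavailable.
Exception (c) does not apply: no current Tier B Exemption Letter is held.
Exception (d) is satisfied on its face — a current General Clearance is held; assembly uses only hand tools. Turning to paragraph (h): (h) is engaged — the coverage ratio is 62%, less than the 72% limit. Exception (d) does not apply.
Exception (e) is satisfied on its face — aggregate throughput is 200 units, under the 220 units limit; the structure will not be visible from the street; the baseline figure is 720, below the 827 limit. As to paragraphs (i)–(n): (i) would limit (e) — the reportable unit count is 92, below the 107 limit — but (j) sets (i) aside: (j) operates — a current General Registration is held. (k) would limit (j) — a current Schedule 6 Exemption Letter is held — but (l) sets (k) aside: (l) operates — a current Annual Approval is held. (m) is triggered (a home-based business operates on the lot), but is overridden by (n): (n) operates against (m): the lot is in a historic district. So (e) applies.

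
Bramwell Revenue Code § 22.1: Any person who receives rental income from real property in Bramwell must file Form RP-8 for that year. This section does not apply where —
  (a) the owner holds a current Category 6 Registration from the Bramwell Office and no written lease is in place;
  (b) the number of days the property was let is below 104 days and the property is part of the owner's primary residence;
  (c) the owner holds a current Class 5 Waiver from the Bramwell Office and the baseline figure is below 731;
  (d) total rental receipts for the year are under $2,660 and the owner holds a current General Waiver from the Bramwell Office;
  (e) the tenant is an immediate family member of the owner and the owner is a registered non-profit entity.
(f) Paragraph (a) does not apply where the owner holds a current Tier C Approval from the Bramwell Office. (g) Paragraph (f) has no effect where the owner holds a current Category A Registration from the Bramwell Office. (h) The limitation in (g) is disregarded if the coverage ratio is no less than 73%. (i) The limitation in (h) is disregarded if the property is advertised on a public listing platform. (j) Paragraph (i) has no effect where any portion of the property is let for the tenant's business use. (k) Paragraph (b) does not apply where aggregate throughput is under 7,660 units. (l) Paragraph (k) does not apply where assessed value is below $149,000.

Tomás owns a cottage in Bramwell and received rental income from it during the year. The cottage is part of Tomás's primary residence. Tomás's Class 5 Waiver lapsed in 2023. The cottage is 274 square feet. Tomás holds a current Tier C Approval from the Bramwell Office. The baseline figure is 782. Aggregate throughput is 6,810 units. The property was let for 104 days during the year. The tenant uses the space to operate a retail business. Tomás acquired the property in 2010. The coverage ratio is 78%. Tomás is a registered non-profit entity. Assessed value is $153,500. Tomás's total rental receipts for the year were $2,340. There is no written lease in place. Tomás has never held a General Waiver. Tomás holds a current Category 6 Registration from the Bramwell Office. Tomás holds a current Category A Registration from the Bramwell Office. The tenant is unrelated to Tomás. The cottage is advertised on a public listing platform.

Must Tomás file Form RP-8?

Yes — Tomás must file Form RP-8.

Exception (a): a current Category 6 Registration is held; there is no written lease — every condition holds. But applying paragraphs (f)–(j): (f) applies — a current Tier C Approval is held. (g) is engaged (a current Category A Registration is held), but is displaced by (h): (h) operates — the coverage ratio is 78%, meeting the 73% threshold. (i) is engaged (the property is publicly advertised), but is displaced by (j): (j) operates against (i): the space is let for business use. Exception (a) does not apply.
Exception (b) fails — the number of days the property was let is 104 days, not below 104 days.
Exception (c) fails — the Class 5 Waiver is not current.
Exception (d) requires that the owner holds a current General Waiver from the Bramwell Office; but there is no General Waiver in force, so (d) is unavailable.
Exception (e) does not apply: the tenant is unrelated to the owner.
Every exception is unavailable, so the rule governs.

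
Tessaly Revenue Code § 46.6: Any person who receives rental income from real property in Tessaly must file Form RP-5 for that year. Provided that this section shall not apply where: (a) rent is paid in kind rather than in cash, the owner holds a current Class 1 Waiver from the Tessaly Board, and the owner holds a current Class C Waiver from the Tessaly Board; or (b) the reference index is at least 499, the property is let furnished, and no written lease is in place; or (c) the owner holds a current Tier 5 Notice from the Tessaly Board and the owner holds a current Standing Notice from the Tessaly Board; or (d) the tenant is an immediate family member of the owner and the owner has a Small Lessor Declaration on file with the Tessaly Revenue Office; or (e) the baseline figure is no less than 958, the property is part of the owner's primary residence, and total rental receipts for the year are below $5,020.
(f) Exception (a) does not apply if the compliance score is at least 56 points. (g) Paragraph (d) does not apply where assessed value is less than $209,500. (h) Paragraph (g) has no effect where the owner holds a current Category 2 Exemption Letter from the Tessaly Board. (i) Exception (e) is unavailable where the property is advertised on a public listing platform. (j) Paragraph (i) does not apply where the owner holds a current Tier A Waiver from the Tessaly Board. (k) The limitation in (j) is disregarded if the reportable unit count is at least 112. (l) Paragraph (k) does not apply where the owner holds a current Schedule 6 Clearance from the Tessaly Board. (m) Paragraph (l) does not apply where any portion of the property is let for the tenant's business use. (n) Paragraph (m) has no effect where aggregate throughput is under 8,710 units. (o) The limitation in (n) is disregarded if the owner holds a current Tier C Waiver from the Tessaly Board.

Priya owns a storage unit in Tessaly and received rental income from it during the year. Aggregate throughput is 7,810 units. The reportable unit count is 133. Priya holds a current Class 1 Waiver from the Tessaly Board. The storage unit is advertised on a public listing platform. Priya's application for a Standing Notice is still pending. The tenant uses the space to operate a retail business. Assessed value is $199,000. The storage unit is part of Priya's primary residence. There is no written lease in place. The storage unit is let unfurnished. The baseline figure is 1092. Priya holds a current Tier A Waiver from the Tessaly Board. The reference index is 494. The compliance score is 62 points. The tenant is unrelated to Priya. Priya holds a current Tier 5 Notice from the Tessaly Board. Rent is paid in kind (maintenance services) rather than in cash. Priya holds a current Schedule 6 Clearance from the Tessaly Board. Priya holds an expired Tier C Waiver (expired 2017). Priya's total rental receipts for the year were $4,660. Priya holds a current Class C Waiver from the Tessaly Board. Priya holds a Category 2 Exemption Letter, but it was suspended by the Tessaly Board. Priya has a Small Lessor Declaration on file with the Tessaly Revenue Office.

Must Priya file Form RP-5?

No — exception (e) applies; Priya is not required to file Form RP-5.

Exception (a) is satisfied on its face — rent is paid in kind; a current Class 1 Waiver is held; a current Class C Waiver is held. But applying paragraph (f): (f) operates against (a): the compliance score is 62 points, meeting the 56 points threshold. So (a) is unavailable.
Exception (b) fails — the reference index is 494, short of 499.
Exception (c) does not apply: no current Standing Notice is held.
Exception (d) fails — the tenant is unrelated to the owner.
Exception (e): the baseline figure is 1,092, meeting the 958 threshold; the storage unit is part of the primary residence; total rental receipts for the year are $4,660, below the $5,020 limit — every condition holds. Considering the limiting provisions: (i) would limit (e) — the property is publicly advertised — but (j) sets (i) aside: (j) applies — a current Tier A Waiver is held. (k) would limit (j) — the reportable unit count is 133, meeting the 112 threshold — but (l) sets (k) aside: (l) operates against (k): a current Schedule 6 Clearance is held. (m) is engaged (the space is let for business use), but is set aside by (n): (n) operates against (m): aggregate throughput is 7,810 units, under the 8,710 units limit. (o) is not engaged (the Tier C Waiver is not current), so (n) stands. Exception (e) stands.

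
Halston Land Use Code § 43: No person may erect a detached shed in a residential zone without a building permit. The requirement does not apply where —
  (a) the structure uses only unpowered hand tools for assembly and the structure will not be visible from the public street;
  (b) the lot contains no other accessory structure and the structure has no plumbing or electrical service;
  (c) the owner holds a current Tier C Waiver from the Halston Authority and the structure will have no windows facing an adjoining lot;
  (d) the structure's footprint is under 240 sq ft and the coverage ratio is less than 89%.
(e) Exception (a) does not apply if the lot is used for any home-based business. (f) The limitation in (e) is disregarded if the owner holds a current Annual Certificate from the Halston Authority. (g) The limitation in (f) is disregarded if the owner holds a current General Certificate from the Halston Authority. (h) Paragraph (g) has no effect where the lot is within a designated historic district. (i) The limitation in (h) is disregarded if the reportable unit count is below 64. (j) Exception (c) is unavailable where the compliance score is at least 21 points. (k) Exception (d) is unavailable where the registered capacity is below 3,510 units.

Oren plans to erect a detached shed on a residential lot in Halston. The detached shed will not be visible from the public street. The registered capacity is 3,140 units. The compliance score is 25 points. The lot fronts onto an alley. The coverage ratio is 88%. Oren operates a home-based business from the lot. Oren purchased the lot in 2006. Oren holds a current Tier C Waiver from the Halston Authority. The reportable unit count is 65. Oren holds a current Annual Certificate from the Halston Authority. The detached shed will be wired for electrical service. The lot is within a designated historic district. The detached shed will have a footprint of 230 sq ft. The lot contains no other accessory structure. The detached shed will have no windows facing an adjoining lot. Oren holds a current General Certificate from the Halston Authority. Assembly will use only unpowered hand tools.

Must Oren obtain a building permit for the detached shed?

No — exception (a) applies; Oren does not need a building permit.

Exception (a) is satisfied on its face — assembly uses only hand tools; the structure will not be visible from the street. Considering the limiting provisions: (e) is engaged (a home-based business operates on the lot), but yields to (f): (f) is engaged — a current Annual Certificate is held. (g) is engaged (a current General Certificate is held), but yields to (h): (h) operates — the lot is in a historic district. (i), which would lift (h), is inapplicable — the reportable unit count is 65, not below 64. (a) remains available.
Exception (b) does not apply: electrical service is planned.
All of (c)'s requirements are met (a current Tier C Waiver is held; no windows face an adjoining lot). However, paragraph (j) must be considered: (j) operates against (c): the compliance score is 25 points, meeting the 21 points threshold. So (c) is unavailable.
Exception (d)'s conditions are all satisfied: the structure's footprint is 230 sq ft, under the 240 sq ft limit; the coverage ratio is 88%, less than the 89% limit. But applying paragraph (k): (k) applies — the registered capacity is 3,140 units, below the 3,510 units limit. Exception (d) does not apply.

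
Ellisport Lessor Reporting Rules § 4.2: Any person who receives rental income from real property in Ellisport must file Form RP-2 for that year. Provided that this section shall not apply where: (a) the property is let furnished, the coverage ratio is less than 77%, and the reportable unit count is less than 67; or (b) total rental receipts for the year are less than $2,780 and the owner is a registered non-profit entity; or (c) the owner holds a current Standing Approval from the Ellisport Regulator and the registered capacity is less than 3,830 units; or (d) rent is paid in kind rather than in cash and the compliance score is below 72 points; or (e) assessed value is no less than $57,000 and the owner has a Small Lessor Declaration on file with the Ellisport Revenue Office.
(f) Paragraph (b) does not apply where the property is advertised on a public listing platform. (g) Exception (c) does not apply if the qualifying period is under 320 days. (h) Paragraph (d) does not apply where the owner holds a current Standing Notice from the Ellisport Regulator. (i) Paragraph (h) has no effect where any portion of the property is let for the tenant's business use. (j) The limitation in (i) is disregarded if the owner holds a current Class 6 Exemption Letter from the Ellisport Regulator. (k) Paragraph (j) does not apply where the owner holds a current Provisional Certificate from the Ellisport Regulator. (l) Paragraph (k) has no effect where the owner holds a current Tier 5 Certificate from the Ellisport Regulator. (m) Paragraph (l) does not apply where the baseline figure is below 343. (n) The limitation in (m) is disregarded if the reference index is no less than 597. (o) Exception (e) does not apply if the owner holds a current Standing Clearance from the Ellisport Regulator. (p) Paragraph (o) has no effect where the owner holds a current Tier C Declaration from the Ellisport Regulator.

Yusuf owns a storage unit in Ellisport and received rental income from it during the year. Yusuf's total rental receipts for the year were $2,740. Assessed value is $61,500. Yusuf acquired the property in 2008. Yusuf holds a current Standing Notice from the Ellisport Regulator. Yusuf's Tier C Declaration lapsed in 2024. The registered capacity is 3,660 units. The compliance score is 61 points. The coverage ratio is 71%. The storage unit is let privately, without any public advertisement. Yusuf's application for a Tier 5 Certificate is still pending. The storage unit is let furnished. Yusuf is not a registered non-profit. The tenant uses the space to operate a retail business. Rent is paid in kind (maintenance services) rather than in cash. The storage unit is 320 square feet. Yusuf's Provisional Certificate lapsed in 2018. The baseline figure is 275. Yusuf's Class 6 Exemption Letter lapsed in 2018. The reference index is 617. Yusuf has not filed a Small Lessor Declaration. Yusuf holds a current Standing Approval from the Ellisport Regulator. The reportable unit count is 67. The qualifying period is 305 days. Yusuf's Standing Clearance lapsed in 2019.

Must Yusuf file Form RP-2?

No — exception (d) applies; Yusuf is not required to file Form RP-2.

Exception (a) fails — the reportable unit count is 67, not less than 67.
Exception (b) requires that the owner is a registered non-profit entity; but Yusuf is not a registered non-profit, so (b) is unavailable.
Exception (c): a current Standing Approval is held; the registered capacity is 3,660 units, less than the 3,830 units limit — every condition holds. But applying paragraph (g): (g) operates against (c): the qualifying period is 305 days, under the 320 days limit. Exception (c) does not apply.
All of (d)'s requirements are met (rent is paid in kind; the compliance score is 61 points, below the 72 points limit). Under paragraphs (h)–(n): (h) is engaged (a current Standing Notice is held), but is itself disapplied by (i): (i) operates against (h): the space is let for business use. (j) is not engaged (the Class 6 Exemption Letter is not current), so (i) stands. So (d) applies.
Exception (e) fails — no Small Lessor Declaration is on file.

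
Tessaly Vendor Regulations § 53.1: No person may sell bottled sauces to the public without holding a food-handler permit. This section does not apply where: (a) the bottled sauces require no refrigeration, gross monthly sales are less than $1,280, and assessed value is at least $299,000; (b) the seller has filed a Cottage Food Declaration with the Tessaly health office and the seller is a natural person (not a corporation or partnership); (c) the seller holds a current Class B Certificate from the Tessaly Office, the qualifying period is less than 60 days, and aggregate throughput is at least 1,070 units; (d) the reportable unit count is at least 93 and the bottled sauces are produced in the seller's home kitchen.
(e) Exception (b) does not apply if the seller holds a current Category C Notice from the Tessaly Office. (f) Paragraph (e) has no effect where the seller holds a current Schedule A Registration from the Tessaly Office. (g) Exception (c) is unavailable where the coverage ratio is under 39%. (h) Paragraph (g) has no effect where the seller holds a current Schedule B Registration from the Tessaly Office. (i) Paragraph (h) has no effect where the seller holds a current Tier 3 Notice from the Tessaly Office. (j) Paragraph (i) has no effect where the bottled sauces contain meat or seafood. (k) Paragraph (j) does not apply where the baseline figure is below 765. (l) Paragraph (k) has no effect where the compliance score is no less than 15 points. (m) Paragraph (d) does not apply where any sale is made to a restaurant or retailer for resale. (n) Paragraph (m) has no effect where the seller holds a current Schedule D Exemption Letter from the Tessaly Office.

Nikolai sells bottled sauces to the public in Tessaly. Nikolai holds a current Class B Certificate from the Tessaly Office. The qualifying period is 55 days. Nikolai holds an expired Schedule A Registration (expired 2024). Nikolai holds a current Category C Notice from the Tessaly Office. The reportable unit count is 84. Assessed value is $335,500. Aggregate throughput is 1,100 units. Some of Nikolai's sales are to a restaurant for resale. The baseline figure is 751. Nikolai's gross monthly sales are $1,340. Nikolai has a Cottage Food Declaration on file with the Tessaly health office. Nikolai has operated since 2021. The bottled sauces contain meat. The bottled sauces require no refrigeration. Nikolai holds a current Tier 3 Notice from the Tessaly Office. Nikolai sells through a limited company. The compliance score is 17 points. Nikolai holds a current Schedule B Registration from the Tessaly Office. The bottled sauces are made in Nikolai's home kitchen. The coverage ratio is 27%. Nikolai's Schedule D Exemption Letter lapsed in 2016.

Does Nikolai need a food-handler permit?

No — exception (c) applies; Nikolai is not required to hold a food-handler permit.

Exception (a) requires that gross monthly sales are less than $1,280; but gross monthly sales are $1,340, not less than $1,280, so (a) is unavailable.
Exception (b) does not apply: the seller operates through a limited company.
Exception (c) is satisfied on its face — a current Class B Certificate is held; the qualifying period is 55 days, less than the 60 days limit; aggregate throughput is 1,100 units, meeting the 1,070 units threshold. Under paragraphs (g)–(l): (g) would limit (c) — the coverage ratio is 27%, under the 39% limit — but (h) sets (g) aside: (h) operates against (g): a current Schedule B Registration is held. (i) would limit (h) — a current Tier 3 Notice is held — but (j) sets (i) aside: (j) operates against (i): the bottled sauces contain meat. (k) operates (the baseline figure is 751, below the 765 limit), but yields to (l): (l) operates against (k): the compliance score is 17 points, meeting the 15 points threshold. Exception (c) stands.
Exception (d) requires that the reportable unit count is at least 93; but the reportable unit count is 84, short of 93, so (d) is unavailable.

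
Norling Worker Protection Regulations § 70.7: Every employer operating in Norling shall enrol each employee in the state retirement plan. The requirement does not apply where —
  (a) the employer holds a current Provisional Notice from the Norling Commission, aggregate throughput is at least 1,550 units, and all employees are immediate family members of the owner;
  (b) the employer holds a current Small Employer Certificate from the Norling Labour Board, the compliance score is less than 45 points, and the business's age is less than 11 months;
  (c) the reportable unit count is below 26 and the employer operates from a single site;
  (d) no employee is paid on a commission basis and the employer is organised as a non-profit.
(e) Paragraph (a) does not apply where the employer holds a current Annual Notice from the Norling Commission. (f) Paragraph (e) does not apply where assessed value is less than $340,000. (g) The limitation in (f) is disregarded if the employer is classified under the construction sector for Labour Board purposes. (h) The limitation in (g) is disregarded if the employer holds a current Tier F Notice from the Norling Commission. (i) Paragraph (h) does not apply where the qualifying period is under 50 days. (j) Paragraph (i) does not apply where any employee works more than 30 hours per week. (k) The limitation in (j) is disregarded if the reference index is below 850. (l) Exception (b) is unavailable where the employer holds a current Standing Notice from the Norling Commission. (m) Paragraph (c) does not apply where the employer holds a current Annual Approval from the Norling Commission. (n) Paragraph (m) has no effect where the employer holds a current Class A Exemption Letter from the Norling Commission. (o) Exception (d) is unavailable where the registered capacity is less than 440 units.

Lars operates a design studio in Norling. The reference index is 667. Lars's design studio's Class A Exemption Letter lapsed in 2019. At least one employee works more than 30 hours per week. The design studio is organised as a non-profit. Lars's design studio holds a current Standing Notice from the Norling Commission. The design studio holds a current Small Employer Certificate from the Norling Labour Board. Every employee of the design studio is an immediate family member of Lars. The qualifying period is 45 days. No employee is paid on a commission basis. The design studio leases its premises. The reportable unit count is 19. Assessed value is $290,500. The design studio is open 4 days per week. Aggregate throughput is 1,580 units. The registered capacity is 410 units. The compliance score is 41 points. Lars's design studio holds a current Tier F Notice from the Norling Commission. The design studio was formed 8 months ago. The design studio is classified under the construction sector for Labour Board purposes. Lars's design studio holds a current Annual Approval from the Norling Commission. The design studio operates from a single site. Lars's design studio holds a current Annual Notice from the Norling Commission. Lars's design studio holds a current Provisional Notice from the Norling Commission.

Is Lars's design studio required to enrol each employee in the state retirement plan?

All of (a)'s requirements are met (a current Provisional Notice is held; aggregate throughput is 1,580 units, meeting the 1,550 units threshold; every employee is an immediate family member). But: (e) is engaged — a current Annual Notice is held. (f) would limit (e) — assessed value is $290,500, less than the $340,000 limit — but (g) sets (f) aside: (g) applies — the design studio is classified under the construction sector. (h) would limit (g) — a current Tier F Notice is held — but (i) sets (h) aside: (i) operates against (h): the qualifying period is 45 days, under the 50 days limit. (j) operates (at least one employee exceeds 30 hours/week), but yields to (k): (k) operates against (j): the reference index is 667, below the 850 limit. So (a) is unavailable.
Exception (b) is satisfied on its face — a current Small Employer Certificate is held; the compliance score is 41 points, less than the 45 points limit; the business's age is 8 months, less than the 11 months limit. But: (l) operates against (b): a current Standing Notice is held. Exception (b) does not apply.
Exception (c): the reportable unit count is 19, below the 26 limit; the employer operates from a single site — every condition holds. Turning to paragraphs (m)–(n): (m) operates against (c): a current Annual Approval is held. (n) is not engaged (the Class A Exemption Letter is not current), so (m) stands. So (c) is unavailable.
Exception (d) is satisfied on its face — no employee is paid on commission; the employer is a non-profit. But applying paragraph (o): (o) is triggered — the registered capacity is 410 units, less than the 440 units limit. (d) is therefore removed.
None of the exceptions is available; § 70.7 applies in full.

Yes — Lars's design studio must enrol each employee in the state retirement plan.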